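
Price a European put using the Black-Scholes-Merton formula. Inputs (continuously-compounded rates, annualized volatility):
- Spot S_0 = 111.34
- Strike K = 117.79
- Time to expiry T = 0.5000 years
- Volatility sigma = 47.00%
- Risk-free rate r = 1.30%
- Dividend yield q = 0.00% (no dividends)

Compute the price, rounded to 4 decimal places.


Answer: Price = 18.0804

Derivation:
d1 = (ln(S/K) + (r - q + 0.5*sigma^2) * T) / (sigma * sqrt(T)) = 0.01627912
d2 = d1 - sigma * sqrt(T) = -0.31606107
exp(-rT) = 0.99352108; exp(-qT) = 1.00000000
P = K * exp(-rT) * N(-d2) - S_0 * exp(-qT) * N(-d1)
N(-d1) = 0.49350586; N(-d2) = 0.62402192
P = 117.7900 * 0.99352108 * 0.62402192 - 111.3400 * 1.00000000 * 0.49350586 = 18.0804


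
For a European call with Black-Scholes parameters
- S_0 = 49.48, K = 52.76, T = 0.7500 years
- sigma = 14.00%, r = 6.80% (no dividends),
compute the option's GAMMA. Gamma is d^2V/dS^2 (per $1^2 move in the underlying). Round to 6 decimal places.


d1 = -0.0481244570; d2 = -0.1693680135
phi(d1) = 0.3984805799; exp(-qT) = 1.0000000000; exp(-rT) = 0.9502786705
Gamma = exp(-qT) * phi(d1) / (S * sigma * sqrt(T)) = 1.0000000000 * 0.3984805799 / (49.4800 * 0.1400 * 0.8660254038) = 0.066423

Answer: Gamma = 0.066423


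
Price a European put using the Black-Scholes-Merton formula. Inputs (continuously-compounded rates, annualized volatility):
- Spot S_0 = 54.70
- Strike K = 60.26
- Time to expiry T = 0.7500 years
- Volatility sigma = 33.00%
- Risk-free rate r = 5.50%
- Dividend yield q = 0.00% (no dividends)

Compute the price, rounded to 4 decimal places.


Answer: Price = 8.0749

Derivation:
d1 = (ln(S/K) + (r - q + 0.5*sigma^2) * T) / (sigma * sqrt(T)) = -0.05149728
d2 = d1 - sigma * sqrt(T) = -0.33728566
exp(-rT) = 0.95958920; exp(-qT) = 1.00000000
P = K * exp(-rT) * N(-d2) - S_0 * exp(-qT) * N(-d1)
N(-d1) = 0.52053537; N(-d2) = 0.63204922
P = 60.2600 * 0.95958920 * 0.63204922 - 54.7000 * 1.00000000 * 0.52053537 = 8.0749


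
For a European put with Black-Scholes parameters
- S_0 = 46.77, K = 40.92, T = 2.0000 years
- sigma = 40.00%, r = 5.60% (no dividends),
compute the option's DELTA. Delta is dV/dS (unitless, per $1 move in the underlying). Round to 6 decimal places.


Answer: Delta = -0.236673

Derivation:
d1 = 0.7170469890; d2 = 0.1513615640
phi(d1) = 0.3085051552; exp(-qT) = 1.0000000000; exp(-rT) = 0.8940442575
N(-d1) = 0.2366725518
Delta = -exp(-qT) * N(-d1) = -1.0000000000 * 0.2366725518 = -0.236673


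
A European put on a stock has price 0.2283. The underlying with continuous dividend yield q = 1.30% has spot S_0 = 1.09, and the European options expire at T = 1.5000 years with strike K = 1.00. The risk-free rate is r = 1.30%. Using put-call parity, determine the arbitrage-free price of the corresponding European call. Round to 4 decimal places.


Answer: Call price = 0.3166

Derivation:
Put-call parity: C - P = S_0 * exp(-qT) - K * exp(-rT).
S_0 * exp(-qT) = 1.0900 * 0.98068890 = 1.06895090
K * exp(-rT) = 1.0000 * 0.98068890 = 0.98068890
C = P + S*exp(-qT) - K*exp(-rT)
C = 0.2283 + 1.06895090 - 0.98068890 = 0.3166


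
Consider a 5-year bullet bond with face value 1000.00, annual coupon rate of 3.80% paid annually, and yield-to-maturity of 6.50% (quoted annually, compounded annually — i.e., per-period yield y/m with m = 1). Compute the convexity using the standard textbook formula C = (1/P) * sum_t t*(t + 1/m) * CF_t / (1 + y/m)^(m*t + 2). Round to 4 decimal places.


Coupon per period c = face * coupon_rate / m = 38.000000
Periods per year m = 1; per-period yield y/m = 0.065000
Number of cashflows N = 5
Cashflows (t years, CF_t, discount factor 1/(1+y/m)^(m*t), PV):
  t = 1.0000: CF_t = 38.000000, DF = 0.938967, PV = 35.680751
  t = 2.0000: CF_t = 38.000000, DF = 0.881659, PV = 33.503053
  t = 3.0000: CF_t = 38.000000, DF = 0.827849, PV = 31.458265
  t = 4.0000: CF_t = 38.000000, DF = 0.777323, PV = 29.538277
  t = 5.0000: CF_t = 1038.000000, DF = 0.729881, PV = 757.616308
Price P = sum_t PV_t = 887.796655
Convexity numerator sum_t t*(t + 1/m) * CF_t / (1+y/m)^(m*t + 2):
  t = 1.0000: term = 62.916531
  t = 2.0000: term = 177.229665
  t = 3.0000: term = 332.825661
  t = 4.0000: term = 520.853930
  t = 5.0000: term = 20038.783530
Convexity = (1/P) * sum = 21132.609317 / 887.796655 = 23.803434

Answer: Convexity = 23.8034


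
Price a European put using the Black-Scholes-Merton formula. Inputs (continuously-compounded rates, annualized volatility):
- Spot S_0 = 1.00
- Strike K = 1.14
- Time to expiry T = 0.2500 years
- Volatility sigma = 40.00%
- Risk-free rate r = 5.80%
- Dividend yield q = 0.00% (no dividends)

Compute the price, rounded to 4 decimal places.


Answer: Price = 0.1603

Derivation:
d1 = (ln(S/K) + (r - q + 0.5*sigma^2) * T) / (sigma * sqrt(T)) = -0.48264131
d2 = d1 - sigma * sqrt(T) = -0.68264131
exp(-rT) = 0.98560462; exp(-qT) = 1.00000000
P = K * exp(-rT) * N(-d2) - S_0 * exp(-qT) * N(-d1)
N(-d1) = 0.68532478; N(-d2) = 0.75258324
P = 1.1400 * 0.98560462 * 0.75258324 - 1.0000 * 1.00000000 * 0.68532478 = 0.1603


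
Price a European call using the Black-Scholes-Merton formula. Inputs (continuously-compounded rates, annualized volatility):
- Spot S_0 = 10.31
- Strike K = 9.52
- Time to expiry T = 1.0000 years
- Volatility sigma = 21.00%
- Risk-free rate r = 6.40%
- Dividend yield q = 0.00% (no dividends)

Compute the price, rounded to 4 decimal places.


Answer: Price = 1.6749

Derivation:
d1 = (ln(S/K) + (r - q + 0.5*sigma^2) * T) / (sigma * sqrt(T)) = 0.78937833
d2 = d1 - sigma * sqrt(T) = 0.57937833
exp(-rT) = 0.93800500; exp(-qT) = 1.00000000
C = S_0 * exp(-qT) * N(d1) - K * exp(-rT) * N(d2)
N(d1) = 0.78505454; N(d2) = 0.71883304
C = 10.3100 * 1.00000000 * 0.78505454 - 9.5200 * 0.93800500 * 0.71883304 = 1.6749


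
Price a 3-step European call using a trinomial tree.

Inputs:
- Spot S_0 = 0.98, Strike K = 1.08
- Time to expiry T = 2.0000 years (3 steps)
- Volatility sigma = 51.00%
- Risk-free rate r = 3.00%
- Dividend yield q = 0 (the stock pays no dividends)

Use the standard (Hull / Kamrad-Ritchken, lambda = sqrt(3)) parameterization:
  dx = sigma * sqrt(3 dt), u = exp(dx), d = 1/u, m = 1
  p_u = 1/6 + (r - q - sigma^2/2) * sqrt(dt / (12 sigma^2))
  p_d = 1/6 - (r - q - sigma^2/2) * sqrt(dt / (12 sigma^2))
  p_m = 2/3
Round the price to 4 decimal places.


Answer: Price = V(0,0) = 0.2457

Derivation:
dt = T/N = 0.666667; dx = sigma*sqrt(3*dt) = 0.721249
u = exp(dx) = 2.057001; d = 1/u = 0.486145
p_u = 0.120427, p_m = 0.666667, p_d = 0.212906
Discount per step: exp(-r*dt) = 0.980199
Stock lattice S(k, j) with j the centered position index:
  k=0: S(0,+0) = 0.9800
  k=1: S(1,-1) = 0.4764; S(1,+0) = 0.9800; S(1,+1) = 2.0159
  k=2: S(2,-2) = 0.2316; S(2,-1) = 0.4764; S(2,+0) = 0.9800; S(2,+1) = 2.0159; S(2,+2) = 4.1466
  k=3: S(3,-3) = 0.1126; S(3,-2) = 0.2316; S(3,-1) = 0.4764; S(3,+0) = 0.9800; S(3,+1) = 2.0159; S(3,+2) = 4.1466; S(3,+3) = 8.5296
Terminal payoffs V(N, j) = max(S_T - K, 0):
  V(3,-3) = 0.000000; V(3,-2) = 0.000000; V(3,-1) = 0.000000; V(3,+0) = 0.000000; V(3,+1) = 0.935861; V(3,+2) = 3.066627; V(3,+3) = 7.449613
Backward induction: V(k, j) = exp(-r*dt) * [p_u * V(k+1, j+1) + p_m * V(k+1, j) + p_d * V(k+1, j-1)]
  V(2,-2) = exp(-r*dt) * [p_u*0.000000 + p_m*0.000000 + p_d*0.000000] = 0.000000
  V(2,-1) = exp(-r*dt) * [p_u*0.000000 + p_m*0.000000 + p_d*0.000000] = 0.000000
  V(2,+0) = exp(-r*dt) * [p_u*0.935861 + p_m*0.000000 + p_d*0.000000] = 0.110472
  V(2,+1) = exp(-r*dt) * [p_u*3.066627 + p_m*0.935861 + p_d*0.000000] = 0.973546
  V(2,+2) = exp(-r*dt) * [p_u*7.449613 + p_m*3.066627 + p_d*0.935861] = 3.078614
  V(1,-1) = exp(-r*dt) * [p_u*0.110472 + p_m*0.000000 + p_d*0.000000] = 0.013040
  V(1,+0) = exp(-r*dt) * [p_u*0.973546 + p_m*0.110472 + p_d*0.000000] = 0.187110
  V(1,+1) = exp(-r*dt) * [p_u*3.078614 + p_m*0.973546 + p_d*0.110472] = 1.022642
  V(0,+0) = exp(-r*dt) * [p_u*1.022642 + p_m*0.187110 + p_d*0.013040] = 0.245707


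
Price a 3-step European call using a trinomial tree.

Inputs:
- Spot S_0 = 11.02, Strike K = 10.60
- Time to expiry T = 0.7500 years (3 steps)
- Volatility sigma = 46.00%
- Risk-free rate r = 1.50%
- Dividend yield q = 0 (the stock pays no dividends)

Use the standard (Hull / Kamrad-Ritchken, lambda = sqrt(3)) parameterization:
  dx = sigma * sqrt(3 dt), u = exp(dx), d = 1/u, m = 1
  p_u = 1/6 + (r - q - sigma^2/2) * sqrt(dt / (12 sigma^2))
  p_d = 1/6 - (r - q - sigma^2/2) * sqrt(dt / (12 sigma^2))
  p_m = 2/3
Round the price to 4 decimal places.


dt = T/N = 0.250000; dx = sigma*sqrt(3*dt) = 0.398372
u = exp(dx) = 1.489398; d = 1/u = 0.671412
p_u = 0.138176, p_m = 0.666667, p_d = 0.195158
Discount per step: exp(-r*dt) = 0.996257
Stock lattice S(k, j) with j the centered position index:
  k=0: S(0,+0) = 11.0200
  k=1: S(1,-1) = 7.3990; S(1,+0) = 11.0200; S(1,+1) = 16.4132
  k=2: S(2,-2) = 4.9678; S(2,-1) = 7.3990; S(2,+0) = 11.0200; S(2,+1) = 16.4132; S(2,+2) = 24.4457
  k=3: S(3,-3) = 3.3354; S(3,-2) = 4.9678; S(3,-1) = 7.3990; S(3,+0) = 11.0200; S(3,+1) = 16.4132; S(3,+2) = 24.4457; S(3,+3) = 36.4094
Terminal payoffs V(N, j) = max(S_T - K, 0):
  V(3,-3) = 0.000000; V(3,-2) = 0.000000; V(3,-1) = 0.000000; V(3,+0) = 0.420000; V(3,+1) = 5.813161; V(3,+2) = 13.845721; V(3,+3) = 25.809396
Backward induction: V(k, j) = exp(-r*dt) * [p_u * V(k+1, j+1) + p_m * V(k+1, j) + p_d * V(k+1, j-1)]
  V(2,-2) = exp(-r*dt) * [p_u*0.000000 + p_m*0.000000 + p_d*0.000000] = 0.000000
  V(2,-1) = exp(-r*dt) * [p_u*0.420000 + p_m*0.000000 + p_d*0.000000] = 0.057817
  V(2,+0) = exp(-r*dt) * [p_u*5.813161 + p_m*0.420000 + p_d*0.000000] = 1.079183
  V(2,+1) = exp(-r*dt) * [p_u*13.845721 + p_m*5.813161 + p_d*0.420000] = 5.848575
  V(2,+2) = exp(-r*dt) * [p_u*25.809396 + p_m*13.845721 + p_d*5.813161] = 13.879050
  V(1,-1) = exp(-r*dt) * [p_u*1.079183 + p_m*0.057817 + p_d*0.000000] = 0.186959
  V(1,+0) = exp(-r*dt) * [p_u*5.848575 + p_m*1.079183 + p_d*0.057817] = 1.533110
  V(1,+1) = exp(-r*dt) * [p_u*13.879050 + p_m*5.848575 + p_d*1.079183] = 6.004848
  V(0,+0) = exp(-r*dt) * [p_u*6.004848 + p_m*1.533110 + p_d*0.186959] = 1.881216

Answer: Price = V(0,0) = 1.8812


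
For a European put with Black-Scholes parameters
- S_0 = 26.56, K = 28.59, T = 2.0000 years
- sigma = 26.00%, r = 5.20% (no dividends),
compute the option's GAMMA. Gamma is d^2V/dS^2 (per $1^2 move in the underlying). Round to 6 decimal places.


Answer: Gamma = 0.039426

Derivation:
d1 = 0.2663870276; d2 = -0.1013084987
phi(d1) = 0.3850355707; exp(-qT) = 1.0000000000; exp(-rT) = 0.9012252974
Gamma = exp(-qT) * phi(d1) / (S * sigma * sqrt(T)) = 1.0000000000 * 0.3850355707 / (26.5600 * 0.2600 * 1.4142135624) = 0.039426


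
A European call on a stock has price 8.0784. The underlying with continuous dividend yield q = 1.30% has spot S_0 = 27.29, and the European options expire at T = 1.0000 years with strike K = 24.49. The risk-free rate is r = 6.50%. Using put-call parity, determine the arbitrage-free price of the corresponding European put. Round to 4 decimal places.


Put-call parity: C - P = S_0 * exp(-qT) - K * exp(-rT).
S_0 * exp(-qT) = 27.2900 * 0.98708414 = 26.93752604
K * exp(-rT) = 24.4900 * 0.93706746 = 22.94878218
P = C - S*exp(-qT) + K*exp(-rT)
P = 8.0784 - 26.93752604 + 22.94878218 = 4.0897

Answer: Put price = 4.0897


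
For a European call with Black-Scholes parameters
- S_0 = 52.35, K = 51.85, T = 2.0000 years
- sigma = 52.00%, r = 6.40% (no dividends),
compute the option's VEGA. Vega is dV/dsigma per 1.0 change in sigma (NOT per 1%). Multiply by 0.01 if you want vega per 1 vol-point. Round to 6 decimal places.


d1 = 0.5548027832; d2 = -0.1805882692
phi(d1) = 0.3420352089; exp(-qT) = 1.0000000000; exp(-rT) = 0.8798533791
Vega = S * exp(-qT) * phi(d1) * sqrt(T) = 52.3500 * 1.0000000000 * 0.3420352089 * 1.4142135624 = 25.322262

Answer: Vega = 25.322262


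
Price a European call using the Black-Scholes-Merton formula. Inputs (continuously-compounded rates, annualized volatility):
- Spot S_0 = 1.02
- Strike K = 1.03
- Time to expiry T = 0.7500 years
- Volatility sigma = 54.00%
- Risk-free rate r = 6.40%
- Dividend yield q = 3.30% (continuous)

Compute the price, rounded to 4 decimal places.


d1 = (ln(S/K) + (r - q + 0.5*sigma^2) * T) / (sigma * sqrt(T)) = 0.26268117
d2 = d1 - sigma * sqrt(T) = -0.20497255
exp(-rT) = 0.95313379; exp(-qT) = 0.97555377
C = S_0 * exp(-qT) * N(d1) - K * exp(-rT) * N(d2)
N(d1) = 0.60360183; N(d2) = 0.41879679
C = 1.0200 * 0.97555377 * 0.60360183 - 1.0300 * 0.95313379 * 0.41879679 = 0.1895

Answer: Price = 0.1895


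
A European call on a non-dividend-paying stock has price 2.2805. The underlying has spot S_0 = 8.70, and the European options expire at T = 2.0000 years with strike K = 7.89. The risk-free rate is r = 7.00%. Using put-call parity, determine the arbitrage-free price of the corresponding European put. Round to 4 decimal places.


Answer: Put price = 0.4397

Derivation:
Put-call parity: C - P = S_0 * exp(-qT) - K * exp(-rT).
S_0 * exp(-qT) = 8.7000 * 1.00000000 = 8.70000000
K * exp(-rT) = 7.8900 * 0.86935824 = 6.85923648
P = C - S*exp(-qT) + K*exp(-rT)
P = 2.2805 - 8.70000000 + 6.85923648 = 0.4397


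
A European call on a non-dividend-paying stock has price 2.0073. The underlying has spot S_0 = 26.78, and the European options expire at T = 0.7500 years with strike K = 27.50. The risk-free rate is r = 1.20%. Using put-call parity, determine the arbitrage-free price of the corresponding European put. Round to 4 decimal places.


Answer: Put price = 2.4809

Derivation:
Put-call parity: C - P = S_0 * exp(-qT) - K * exp(-rT).
S_0 * exp(-qT) = 26.7800 * 1.00000000 = 26.78000000
K * exp(-rT) = 27.5000 * 0.99104038 = 27.25361042
P = C - S*exp(-qT) + K*exp(-rT)
P = 2.0073 - 26.78000000 + 27.25361042 = 2.4809


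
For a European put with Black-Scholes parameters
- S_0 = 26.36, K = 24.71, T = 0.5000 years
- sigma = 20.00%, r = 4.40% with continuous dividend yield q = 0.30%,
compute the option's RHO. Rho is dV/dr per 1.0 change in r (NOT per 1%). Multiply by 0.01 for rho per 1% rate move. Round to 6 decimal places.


d1 = 0.6727391970; d2 = 0.5313178408
phi(d1) = 0.3181515152; exp(-qT) = 0.9985011244; exp(-rT) = 0.9782402351
N(-d2) = 0.2975992722
Rho = -K*T*exp(-rT)*N(-d2) = -24.7100 * 0.5000 * 0.9782402351 * 0.2975992722 = -3.596832

Answer: Rho = -3.596832


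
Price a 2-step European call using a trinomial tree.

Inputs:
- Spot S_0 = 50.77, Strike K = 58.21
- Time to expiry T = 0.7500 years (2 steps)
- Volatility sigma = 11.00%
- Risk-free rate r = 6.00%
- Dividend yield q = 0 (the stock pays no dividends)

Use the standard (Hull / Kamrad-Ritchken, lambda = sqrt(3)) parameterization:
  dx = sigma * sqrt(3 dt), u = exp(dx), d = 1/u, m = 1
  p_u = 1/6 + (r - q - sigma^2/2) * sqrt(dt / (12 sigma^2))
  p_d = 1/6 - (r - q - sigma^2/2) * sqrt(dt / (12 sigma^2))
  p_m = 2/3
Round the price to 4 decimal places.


dt = T/N = 0.375000; dx = sigma*sqrt(3*dt) = 0.116673
u = exp(dx) = 1.123751; d = 1/u = 0.889876
p_u = 0.253368, p_m = 0.666667, p_d = 0.079966
Discount per step: exp(-r*dt) = 0.977751
Stock lattice S(k, j) with j the centered position index:
  k=0: S(0,+0) = 50.7700
  k=1: S(1,-1) = 45.1790; S(1,+0) = 50.7700; S(1,+1) = 57.0529
  k=2: S(2,-2) = 40.2038; S(2,-1) = 45.1790; S(2,+0) = 50.7700; S(2,+1) = 57.0529; S(2,+2) = 64.1132
Terminal payoffs V(N, j) = max(S_T - K, 0):
  V(2,-2) = 0.000000; V(2,-1) = 0.000000; V(2,+0) = 0.000000; V(2,+1) = 0.000000; V(2,+2) = 5.903238
Backward induction: V(k, j) = exp(-r*dt) * [p_u * V(k+1, j+1) + p_m * V(k+1, j) + p_d * V(k+1, j-1)]
  V(1,-1) = exp(-r*dt) * [p_u*0.000000 + p_m*0.000000 + p_d*0.000000] = 0.000000
  V(1,+0) = exp(-r*dt) * [p_u*0.000000 + p_m*0.000000 + p_d*0.000000] = 0.000000
  V(1,+1) = exp(-r*dt) * [p_u*5.903238 + p_m*0.000000 + p_d*0.000000] = 1.462412
  V(0,+0) = exp(-r*dt) * [p_u*1.462412 + p_m*0.000000 + p_d*0.000000] = 0.362284

Answer: Price = V(0,0) = 0.3623


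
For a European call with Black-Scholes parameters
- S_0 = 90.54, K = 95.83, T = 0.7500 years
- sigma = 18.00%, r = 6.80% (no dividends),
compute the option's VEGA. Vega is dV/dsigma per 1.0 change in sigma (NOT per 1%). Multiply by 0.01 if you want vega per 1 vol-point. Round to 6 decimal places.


d1 = 0.0408376117; d2 = -0.1150469610
phi(d1) = 0.3986097589; exp(-qT) = 1.0000000000; exp(-rT) = 0.9502786705
Vega = S * exp(-qT) * phi(d1) * sqrt(T) = 90.5400 * 1.0000000000 * 0.3986097589 * 0.8660254038 = 31.254967

Answer: Vega = 31.254967


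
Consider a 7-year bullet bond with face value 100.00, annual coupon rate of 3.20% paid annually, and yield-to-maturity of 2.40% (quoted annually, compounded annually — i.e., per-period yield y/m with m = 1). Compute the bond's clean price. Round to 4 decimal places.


Answer: Price = 105.0989

Derivation:
Coupon per period c = face * coupon_rate / m = 3.200000
Periods per year m = 1; per-period yield y/m = 0.024000
Number of cashflows N = 7
Cashflows (t years, CF_t, discount factor 1/(1+y/m)^(m*t), PV):
  t = 1.0000: CF_t = 3.200000, DF = 0.976562, PV = 3.125000
  t = 2.0000: CF_t = 3.200000, DF = 0.953674, PV = 3.051758
  t = 3.0000: CF_t = 3.200000, DF = 0.931323, PV = 2.980232
  t = 4.0000: CF_t = 3.200000, DF = 0.909495, PV = 2.910383
  t = 5.0000: CF_t = 3.200000, DF = 0.888178, PV = 2.842171
  t = 6.0000: CF_t = 3.200000, DF = 0.867362, PV = 2.775558
  t = 7.0000: CF_t = 103.200000, DF = 0.847033, PV = 87.413800
Price P = sum_t PV_t = 105.098902


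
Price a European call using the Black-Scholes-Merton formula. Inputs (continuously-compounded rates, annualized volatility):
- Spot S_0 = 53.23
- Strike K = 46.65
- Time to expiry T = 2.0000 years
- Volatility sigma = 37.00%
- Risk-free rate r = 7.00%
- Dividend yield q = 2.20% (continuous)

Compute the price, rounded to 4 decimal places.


Answer: Price = 15.4909

Derivation:
d1 = (ln(S/K) + (r - q + 0.5*sigma^2) * T) / (sigma * sqrt(T)) = 0.69726313
d2 = d1 - sigma * sqrt(T) = 0.17400411
exp(-rT) = 0.86935824; exp(-qT) = 0.95695396
C = S_0 * exp(-qT) * N(d1) - K * exp(-rT) * N(d2)
N(d1) = 0.75718093; N(d2) = 0.56906888
C = 53.2300 * 0.95695396 * 0.75718093 - 46.6500 * 0.86935824 * 0.56906888 = 15.4909


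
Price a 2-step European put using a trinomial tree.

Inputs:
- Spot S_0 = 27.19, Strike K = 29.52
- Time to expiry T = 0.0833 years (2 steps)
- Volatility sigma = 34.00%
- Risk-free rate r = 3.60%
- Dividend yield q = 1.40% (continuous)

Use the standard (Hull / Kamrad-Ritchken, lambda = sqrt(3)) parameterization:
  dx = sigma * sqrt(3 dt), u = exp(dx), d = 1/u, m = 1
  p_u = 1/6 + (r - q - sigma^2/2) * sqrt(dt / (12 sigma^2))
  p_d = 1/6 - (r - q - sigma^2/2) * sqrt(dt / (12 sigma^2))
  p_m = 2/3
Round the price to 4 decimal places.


dt = T/N = 0.041650; dx = sigma*sqrt(3*dt) = 0.120184
u = exp(dx) = 1.127704; d = 1/u = 0.886757
p_u = 0.160463, p_m = 0.666667, p_d = 0.172870
Discount per step: exp(-r*dt) = 0.998502
Stock lattice S(k, j) with j the centered position index:
  k=0: S(0,+0) = 27.1900
  k=1: S(1,-1) = 24.1109; S(1,+0) = 27.1900; S(1,+1) = 30.6623
  k=2: S(2,-2) = 21.3805; S(2,-1) = 24.1109; S(2,+0) = 27.1900; S(2,+1) = 30.6623; S(2,+2) = 34.5780
Terminal payoffs V(N, j) = max(K - S_T, 0):
  V(2,-2) = 8.139463; V(2,-1) = 5.409073; V(2,+0) = 2.330000; V(2,+1) = 0.000000; V(2,+2) = 0.000000
Backward induction: V(k, j) = exp(-r*dt) * [p_u * V(k+1, j+1) + p_m * V(k+1, j) + p_d * V(k+1, j-1)]
  V(1,-1) = exp(-r*dt) * [p_u*2.330000 + p_m*5.409073 + p_d*8.139463] = 5.378925
  V(1,+0) = exp(-r*dt) * [p_u*0.000000 + p_m*2.330000 + p_d*5.409073] = 2.484671
  V(1,+1) = exp(-r*dt) * [p_u*0.000000 + p_m*0.000000 + p_d*2.330000] = 0.402183
  V(0,+0) = exp(-r*dt) * [p_u*0.402183 + p_m*2.484671 + p_d*5.378925] = 2.646866

Answer: Price = V(0,0) = 2.6469


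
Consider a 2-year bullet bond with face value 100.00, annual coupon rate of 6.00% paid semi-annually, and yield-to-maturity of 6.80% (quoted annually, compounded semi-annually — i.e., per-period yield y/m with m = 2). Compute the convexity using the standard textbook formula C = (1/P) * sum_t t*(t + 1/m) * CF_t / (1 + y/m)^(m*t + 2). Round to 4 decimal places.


Answer: Convexity = 4.4079

Derivation:
Coupon per period c = face * coupon_rate / m = 3.000000
Periods per year m = 2; per-period yield y/m = 0.034000
Number of cashflows N = 4
Cashflows (t years, CF_t, discount factor 1/(1+y/m)^(m*t), PV):
  t = 0.5000: CF_t = 3.000000, DF = 0.967118, PV = 2.901354
  t = 1.0000: CF_t = 3.000000, DF = 0.935317, PV = 2.805952
  t = 1.5000: CF_t = 3.000000, DF = 0.904562, PV = 2.713686
  t = 2.0000: CF_t = 103.000000, DF = 0.874818, PV = 90.106282
Price P = sum_t PV_t = 98.527274
Convexity numerator sum_t t*(t + 1/m) * CF_t / (1+y/m)^(m*t + 2):
  t = 0.5000: term = 1.356843
  t = 1.0000: term = 3.936682
  t = 1.5000: term = 7.614472
  t = 2.0000: term = 421.389778
Convexity = (1/P) * sum = 434.297776 / 98.527274 = 4.407894


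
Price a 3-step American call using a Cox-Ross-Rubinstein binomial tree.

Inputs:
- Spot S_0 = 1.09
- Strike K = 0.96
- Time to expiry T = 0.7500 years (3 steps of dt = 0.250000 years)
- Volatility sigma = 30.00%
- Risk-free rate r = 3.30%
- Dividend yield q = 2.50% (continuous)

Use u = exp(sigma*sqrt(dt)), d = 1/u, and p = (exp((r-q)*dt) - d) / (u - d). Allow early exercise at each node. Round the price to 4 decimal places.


Answer: Price = V(0,0) = 0.1806

Derivation:
dt = T/N = 0.250000
u = exp(sigma*sqrt(dt)) = 1.161834; d = 1/u = 0.860708
p = (exp((r-q)*dt) - d) / (u - d) = 0.469219
Discount per step: exp(-r*dt) = 0.991784
Stock lattice S(k, i) with i counting down-moves:
  k=0: S(0,0) = 1.0900
  k=1: S(1,0) = 1.2664; S(1,1) = 0.9382
  k=2: S(2,0) = 1.4713; S(2,1) = 1.0900; S(2,2) = 0.8075
  k=3: S(3,0) = 1.7095; S(3,1) = 1.2664; S(3,2) = 0.9382; S(3,3) = 0.6950
Terminal payoffs V(N, i) = max(S_T - K, 0):
  V(3,0) = 0.749460; V(3,1) = 0.306399; V(3,2) = 0.000000; V(3,3) = 0.000000
Backward induction: V(k, i) = exp(-r*dt) * [p * V(k+1, i) + (1-p) * V(k+1, i+1)]; then take max(V_cont, immediate exercise) for American.
  V(2,0) = exp(-r*dt) * [p*0.749460 + (1-p)*0.306399] = 0.510066; exercise = 0.511346; V(2,0) = max -> 0.511346
  V(2,1) = exp(-r*dt) * [p*0.306399 + (1-p)*0.000000] = 0.142587; exercise = 0.130000; V(2,1) = max -> 0.142587
  V(2,2) = exp(-r*dt) * [p*0.000000 + (1-p)*0.000000] = 0.000000; exercise = 0.000000; V(2,2) = max -> 0.000000
  V(1,0) = exp(-r*dt) * [p*0.511346 + (1-p)*0.142587] = 0.313023; exercise = 0.306399; V(1,0) = max -> 0.313023
  V(1,1) = exp(-r*dt) * [p*0.142587 + (1-p)*0.000000] = 0.066355; exercise = 0.000000; V(1,1) = max -> 0.066355
  V(0,0) = exp(-r*dt) * [p*0.313023 + (1-p)*0.066355] = 0.180600; exercise = 0.130000; V(0,0) = max -> 0.180600


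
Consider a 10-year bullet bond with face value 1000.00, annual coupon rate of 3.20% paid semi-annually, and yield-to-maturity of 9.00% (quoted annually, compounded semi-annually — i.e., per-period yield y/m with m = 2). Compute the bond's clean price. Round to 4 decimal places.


Answer: Price = 622.7698

Derivation:
Coupon per period c = face * coupon_rate / m = 16.000000
Periods per year m = 2; per-period yield y/m = 0.045000
Number of cashflows N = 20
Cashflows (t years, CF_t, discount factor 1/(1+y/m)^(m*t), PV):
  t = 0.5000: CF_t = 16.000000, DF = 0.956938, PV = 15.311005
  t = 1.0000: CF_t = 16.000000, DF = 0.915730, PV = 14.651679
  t = 1.5000: CF_t = 16.000000, DF = 0.876297, PV = 14.020746
  t = 2.0000: CF_t = 16.000000, DF = 0.838561, PV = 13.416981
  t = 2.5000: CF_t = 16.000000, DF = 0.802451, PV = 12.839217
  t = 3.0000: CF_t = 16.000000, DF = 0.767896, PV = 12.286332
  t = 3.5000: CF_t = 16.000000, DF = 0.734828, PV = 11.757255
  t = 4.0000: CF_t = 16.000000, DF = 0.703185, PV = 11.250962
  t = 4.5000: CF_t = 16.000000, DF = 0.672904, PV = 10.766471
  t = 5.0000: CF_t = 16.000000, DF = 0.643928, PV = 10.302843
  t = 5.5000: CF_t = 16.000000, DF = 0.616199, PV = 9.859180
  t = 6.0000: CF_t = 16.000000, DF = 0.589664, PV = 9.434622
  t = 6.5000: CF_t = 16.000000, DF = 0.564272, PV = 9.028346
  t = 7.0000: CF_t = 16.000000, DF = 0.539973, PV = 8.639566
  t = 7.5000: CF_t = 16.000000, DF = 0.516720, PV = 8.267527
  t = 8.0000: CF_t = 16.000000, DF = 0.494469, PV = 7.911509
  t = 8.5000: CF_t = 16.000000, DF = 0.473176, PV = 7.570822
  t = 9.0000: CF_t = 16.000000, DF = 0.452800, PV = 7.244806
  t = 9.5000: CF_t = 16.000000, DF = 0.433302, PV = 6.932829
  t = 10.0000: CF_t = 1016.000000, DF = 0.414643, PV = 421.277145
Price P = sum_t PV_t = 622.769843


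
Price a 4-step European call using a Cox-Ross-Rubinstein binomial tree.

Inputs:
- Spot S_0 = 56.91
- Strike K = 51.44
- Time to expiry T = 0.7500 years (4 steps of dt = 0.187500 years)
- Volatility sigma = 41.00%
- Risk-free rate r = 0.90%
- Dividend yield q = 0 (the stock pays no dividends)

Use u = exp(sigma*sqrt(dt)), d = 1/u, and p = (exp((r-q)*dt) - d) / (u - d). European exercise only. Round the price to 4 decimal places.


Answer: Price = V(0,0) = 11.1066

Derivation:
dt = T/N = 0.187500
u = exp(sigma*sqrt(dt)) = 1.194270; d = 1/u = 0.837332
p = (exp((r-q)*dt) - d) / (u - d) = 0.460464
Discount per step: exp(-r*dt) = 0.998314
Stock lattice S(k, i) with i counting down-moves:
  k=0: S(0,0) = 56.9100
  k=1: S(1,0) = 67.9659; S(1,1) = 47.6525
  k=2: S(2,0) = 81.1697; S(2,1) = 56.9100; S(2,2) = 39.9010
  k=3: S(3,0) = 96.9385; S(3,1) = 67.9659; S(3,2) = 47.6525; S(3,3) = 33.4103
  k=4: S(4,0) = 115.7707; S(4,1) = 81.1697; S(4,2) = 56.9100; S(4,3) = 39.9010; S(4,4) = 27.9755
Terminal payoffs V(N, i) = max(S_T - K, 0):
  V(4,0) = 64.330746; V(4,1) = 29.729656; V(4,2) = 5.470000; V(4,3) = 0.000000; V(4,4) = 0.000000
Backward induction: V(k, i) = exp(-r*dt) * [p * V(k+1, i) + (1-p) * V(k+1, i+1)].
  V(3,0) = exp(-r*dt) * [p*64.330746 + (1-p)*29.729656] = 45.585226
  V(3,1) = exp(-r*dt) * [p*29.729656 + (1-p)*5.470000] = 16.612643
  V(3,2) = exp(-r*dt) * [p*5.470000 + (1-p)*0.000000] = 2.514492
  V(3,3) = exp(-r*dt) * [p*0.000000 + (1-p)*0.000000] = 0.000000
  V(2,0) = exp(-r*dt) * [p*45.585226 + (1-p)*16.612643] = 29.902974
  V(2,1) = exp(-r*dt) * [p*16.612643 + (1-p)*2.514492] = 8.990999
  V(2,2) = exp(-r*dt) * [p*2.514492 + (1-p)*0.000000] = 1.155881
  V(1,0) = exp(-r*dt) * [p*29.902974 + (1-p)*8.990999] = 18.588818
  V(1,1) = exp(-r*dt) * [p*8.990999 + (1-p)*1.155881] = 4.755640
  V(0,0) = exp(-r*dt) * [p*18.588818 + (1-p)*4.755640] = 11.106564


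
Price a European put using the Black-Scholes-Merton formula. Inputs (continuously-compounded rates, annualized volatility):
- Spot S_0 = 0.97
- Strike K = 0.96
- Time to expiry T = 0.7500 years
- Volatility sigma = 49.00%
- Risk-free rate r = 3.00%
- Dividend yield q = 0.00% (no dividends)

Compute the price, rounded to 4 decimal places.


Answer: Price = 0.1451

Derivation:
d1 = (ln(S/K) + (r - q + 0.5*sigma^2) * T) / (sigma * sqrt(T)) = 0.28961842
d2 = d1 - sigma * sqrt(T) = -0.13473402
exp(-rT) = 0.97775124; exp(-qT) = 1.00000000
P = K * exp(-rT) * N(-d2) - S_0 * exp(-qT) * N(-d1)
N(-d1) = 0.38605409; N(-d2) = 0.55358891
P = 0.9600 * 0.97775124 * 0.55358891 - 0.9700 * 1.00000000 * 0.38605409 = 0.1451


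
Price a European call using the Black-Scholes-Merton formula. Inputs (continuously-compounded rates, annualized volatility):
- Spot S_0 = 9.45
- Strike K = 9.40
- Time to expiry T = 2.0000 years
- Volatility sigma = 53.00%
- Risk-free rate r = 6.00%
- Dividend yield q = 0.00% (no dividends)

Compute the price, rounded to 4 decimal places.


d1 = (ln(S/K) + (r - q + 0.5*sigma^2) * T) / (sigma * sqrt(T)) = 0.54194405
d2 = d1 - sigma * sqrt(T) = -0.20758914
exp(-rT) = 0.88692044; exp(-qT) = 1.00000000
C = S_0 * exp(-qT) * N(d1) - K * exp(-rT) * N(d2)
N(d1) = 0.70607148; N(d2) = 0.41777489
C = 9.4500 * 1.00000000 * 0.70607148 - 9.4000 * 0.88692044 * 0.41777489 = 3.1894

Answer: Price = 3.1894


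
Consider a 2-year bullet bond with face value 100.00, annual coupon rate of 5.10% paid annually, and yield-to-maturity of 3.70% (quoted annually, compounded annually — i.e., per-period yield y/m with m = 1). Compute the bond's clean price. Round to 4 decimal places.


Coupon per period c = face * coupon_rate / m = 5.100000
Periods per year m = 1; per-period yield y/m = 0.037000
Number of cashflows N = 2
Cashflows (t years, CF_t, discount factor 1/(1+y/m)^(m*t), PV):
  t = 1.0000: CF_t = 5.100000, DF = 0.964320, PV = 4.918033
  t = 2.0000: CF_t = 105.100000, DF = 0.929913, PV = 97.733894
Price P = sum_t PV_t = 102.651927

Answer: Price = 102.6519


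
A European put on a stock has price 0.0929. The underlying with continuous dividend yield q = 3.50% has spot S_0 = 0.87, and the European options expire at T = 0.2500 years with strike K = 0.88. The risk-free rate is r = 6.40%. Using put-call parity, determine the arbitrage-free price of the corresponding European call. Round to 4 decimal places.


Answer: Call price = 0.0893

Derivation:
Put-call parity: C - P = S_0 * exp(-qT) - K * exp(-rT).
S_0 * exp(-qT) = 0.8700 * 0.99128817 = 0.86242071
K * exp(-rT) = 0.8800 * 0.98412732 = 0.86603204
C = P + S*exp(-qT) - K*exp(-rT)
C = 0.0929 + 0.86242071 - 0.86603204 = 0.0893


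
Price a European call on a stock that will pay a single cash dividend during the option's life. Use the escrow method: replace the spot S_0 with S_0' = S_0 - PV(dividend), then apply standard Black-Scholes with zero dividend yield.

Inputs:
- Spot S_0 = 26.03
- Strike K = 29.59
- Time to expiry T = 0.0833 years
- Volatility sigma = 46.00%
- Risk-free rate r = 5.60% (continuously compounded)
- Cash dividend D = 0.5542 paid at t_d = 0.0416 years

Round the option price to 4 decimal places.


PV(D) = D * exp(-r * t_d) = 0.5542 * 0.99767311 = 0.55291044
S_0' = S_0 - PV(D) = 26.0300 - 0.55291044 = 25.47708956
d1 = (ln(S_0'/K) + (r + sigma^2/2)*T) / (sigma*sqrt(T)) = -1.02572177
d2 = d1 - sigma*sqrt(T) = -1.15848577
exp(-rT) = 0.99534606
N(d1) = 0.15251137; N(d2) = 0.12333293
C = S_0' * N(d1) - K * exp(-rT) * N(d2) = 25.47708956 * 0.15251137 - 29.5900 * 0.99534606 * 0.12333293 = 0.2531

Answer: Price = 0.2531


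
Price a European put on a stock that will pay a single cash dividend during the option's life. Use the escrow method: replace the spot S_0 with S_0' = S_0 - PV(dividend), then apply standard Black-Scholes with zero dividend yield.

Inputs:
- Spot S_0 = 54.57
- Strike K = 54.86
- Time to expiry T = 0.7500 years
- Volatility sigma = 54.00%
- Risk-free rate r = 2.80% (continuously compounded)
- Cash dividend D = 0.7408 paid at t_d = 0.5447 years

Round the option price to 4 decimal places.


PV(D) = D * exp(-r * t_d) = 0.7408 * 0.98486412 = 0.72958734
S_0' = S_0 - PV(D) = 54.5700 - 0.72958734 = 53.84041266
d1 = (ln(S_0'/K) + (r + sigma^2/2)*T) / (sigma*sqrt(T)) = 0.23861644
d2 = d1 - sigma*sqrt(T) = -0.22903728
exp(-rT) = 0.97921896
N(-d1) = 0.40570151; N(-d2) = 0.59058003
P = K * exp(-rT) * N(-d2) - S_0' * N(-d1) = 54.8600 * 0.97921896 * 0.59058003 - 53.84041266 * 0.40570151 = 9.8828

Answer: Price = 9.8828


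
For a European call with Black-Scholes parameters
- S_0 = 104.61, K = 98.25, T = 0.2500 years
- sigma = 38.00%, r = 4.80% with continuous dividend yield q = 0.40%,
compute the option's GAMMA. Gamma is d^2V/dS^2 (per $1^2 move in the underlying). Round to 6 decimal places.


Answer: Gamma = 0.017844

Derivation:
d1 = 0.4830205190; d2 = 0.2930205190
phi(d1) = 0.3550158140; exp(-qT) = 0.9990004998; exp(-rT) = 0.9880717129
Gamma = exp(-qT) * phi(d1) / (S * sigma * sqrt(T)) = 0.9990004998 * 0.3550158140 / (104.6100 * 0.3800 * 0.5000000000) = 0.017844


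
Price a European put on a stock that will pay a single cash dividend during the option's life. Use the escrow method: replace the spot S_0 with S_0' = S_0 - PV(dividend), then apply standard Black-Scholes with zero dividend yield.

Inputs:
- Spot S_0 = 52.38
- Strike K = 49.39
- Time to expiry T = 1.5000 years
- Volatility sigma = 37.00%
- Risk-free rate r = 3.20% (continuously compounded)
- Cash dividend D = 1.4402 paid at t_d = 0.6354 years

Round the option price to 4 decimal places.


Answer: Price = 6.9727

Derivation:
PV(D) = D * exp(-r * t_d) = 1.4402 * 0.97987252 = 1.41121240
S_0' = S_0 - PV(D) = 52.3800 - 1.41121240 = 50.96878760
d1 = (ln(S_0'/K) + (r + sigma^2/2)*T) / (sigma*sqrt(T)) = 0.40193801
d2 = d1 - sigma*sqrt(T) = -0.05121759
exp(-rT) = 0.95313379
N(-d1) = 0.34386482; N(-d2) = 0.52042393
P = K * exp(-rT) * N(-d2) - S_0' * N(-d1) = 49.3900 * 0.95313379 * 0.52042393 - 50.96878760 * 0.34386482 = 6.9727


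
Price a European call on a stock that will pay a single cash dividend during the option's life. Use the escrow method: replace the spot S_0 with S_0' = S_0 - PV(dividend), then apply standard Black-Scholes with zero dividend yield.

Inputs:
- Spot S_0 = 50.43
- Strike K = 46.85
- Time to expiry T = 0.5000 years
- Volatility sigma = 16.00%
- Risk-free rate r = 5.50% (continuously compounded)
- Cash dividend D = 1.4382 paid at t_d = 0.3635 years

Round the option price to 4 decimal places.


PV(D) = D * exp(-r * t_d) = 1.4382 * 0.98020602 = 1.40973230
S_0' = S_0 - PV(D) = 50.4300 - 1.40973230 = 49.02026770
d1 = (ln(S_0'/K) + (r + sigma^2/2)*T) / (sigma*sqrt(T)) = 0.69988395
d2 = d1 - sigma*sqrt(T) = 0.58674687
exp(-rT) = 0.97287468
N(d1) = 0.75800011; N(d2) = 0.72131314
C = S_0' * N(d1) - K * exp(-rT) * N(d2) = 49.02026770 * 0.75800011 - 46.8500 * 0.97287468 * 0.72131314 = 4.2805

Answer: Price = 4.2805


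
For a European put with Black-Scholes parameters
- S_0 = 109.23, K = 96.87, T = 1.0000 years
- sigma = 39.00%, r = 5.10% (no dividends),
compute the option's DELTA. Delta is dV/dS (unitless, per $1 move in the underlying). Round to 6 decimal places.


d1 = 0.6336817370; d2 = 0.2436817370
phi(d1) = 0.3263728612; exp(-qT) = 1.0000000000; exp(-rT) = 0.9502786705
N(-d1) = 0.2631442730
Delta = -exp(-qT) * N(-d1) = -1.0000000000 * 0.2631442730 = -0.263144

Answer: Delta = -0.263144


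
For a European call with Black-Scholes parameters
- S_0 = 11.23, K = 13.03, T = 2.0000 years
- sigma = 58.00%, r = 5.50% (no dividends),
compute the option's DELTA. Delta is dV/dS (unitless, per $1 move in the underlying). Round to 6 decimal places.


Answer: Delta = 0.641691

Derivation:
d1 = 0.3629827541; d2 = -0.4572611120
phi(d1) = 0.3735076573; exp(-qT) = 1.0000000000; exp(-rT) = 0.8958341353
N(d1) = 0.6416911164
Delta = exp(-qT) * N(d1) = 1.0000000000 * 0.6416911164 = 0.641691


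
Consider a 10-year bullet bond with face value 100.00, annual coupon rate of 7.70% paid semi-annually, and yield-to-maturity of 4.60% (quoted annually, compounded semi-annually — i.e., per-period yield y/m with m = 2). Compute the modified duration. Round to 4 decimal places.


Answer: Modified duration = 7.3155

Derivation:
Coupon per period c = face * coupon_rate / m = 3.850000
Periods per year m = 2; per-period yield y/m = 0.023000
Number of cashflows N = 20
Cashflows (t years, CF_t, discount factor 1/(1+y/m)^(m*t), PV):
  t = 0.5000: CF_t = 3.850000, DF = 0.977517, PV = 3.763441
  t = 1.0000: CF_t = 3.850000, DF = 0.955540, PV = 3.678828
  t = 1.5000: CF_t = 3.850000, DF = 0.934056, PV = 3.596117
  t = 2.0000: CF_t = 3.850000, DF = 0.913056, PV = 3.515266
  t = 2.5000: CF_t = 3.850000, DF = 0.892528, PV = 3.436233
  t = 3.0000: CF_t = 3.850000, DF = 0.872461, PV = 3.358976
  t = 3.5000: CF_t = 3.850000, DF = 0.852846, PV = 3.283457
  t = 4.0000: CF_t = 3.850000, DF = 0.833671, PV = 3.209635
  t = 4.5000: CF_t = 3.850000, DF = 0.814928, PV = 3.137473
  t = 5.0000: CF_t = 3.850000, DF = 0.796606, PV = 3.066934
  t = 5.5000: CF_t = 3.850000, DF = 0.778696, PV = 2.997980
  t = 6.0000: CF_t = 3.850000, DF = 0.761189, PV = 2.930577
  t = 6.5000: CF_t = 3.850000, DF = 0.744075, PV = 2.864689
  t = 7.0000: CF_t = 3.850000, DF = 0.727346, PV = 2.800283
  t = 7.5000: CF_t = 3.850000, DF = 0.710993, PV = 2.737324
  t = 8.0000: CF_t = 3.850000, DF = 0.695008, PV = 2.675781
  t = 8.5000: CF_t = 3.850000, DF = 0.679382, PV = 2.615622
  t = 9.0000: CF_t = 3.850000, DF = 0.664108, PV = 2.556815
  t = 9.5000: CF_t = 3.850000, DF = 0.649177, PV = 2.499330
  t = 10.0000: CF_t = 103.850000, DF = 0.634581, PV = 65.901276
Price P = sum_t PV_t = 124.626037
First compute Macaulay numerator sum_t t * PV_t:
  t * PV_t at t = 0.5000: 1.881720
  t * PV_t at t = 1.0000: 3.678828
  t * PV_t at t = 1.5000: 5.394176
  t * PV_t at t = 2.0000: 7.030532
  t * PV_t at t = 2.5000: 8.590582
  t * PV_t at t = 3.0000: 10.076929
  t * PV_t at t = 3.5000: 11.492098
  t * PV_t at t = 4.0000: 12.838540
  t * PV_t at t = 4.5000: 14.118629
  t * PV_t at t = 5.0000: 15.334669
  t * PV_t at t = 5.5000: 16.488891
  t * PV_t at t = 6.0000: 17.583462
  t * PV_t at t = 6.5000: 18.620479
  t * PV_t at t = 7.0000: 19.601978
  t * PV_t at t = 7.5000: 20.529931
  t * PV_t at t = 8.0000: 21.406249
  t * PV_t at t = 8.5000: 22.232786
  t * PV_t at t = 9.0000: 23.011336
  t * PV_t at t = 9.5000: 23.743640
  t * PV_t at t = 10.0000: 659.012765
Macaulay duration D = 932.668219 / 124.626037 = 7.483735
Modified duration = D / (1 + y/m) = 7.483735 / (1 + 0.023000) = 7.315479


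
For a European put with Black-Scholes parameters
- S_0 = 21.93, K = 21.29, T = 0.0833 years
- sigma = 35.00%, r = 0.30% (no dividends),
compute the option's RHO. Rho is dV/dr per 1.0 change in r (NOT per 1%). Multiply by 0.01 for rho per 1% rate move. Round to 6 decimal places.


d1 = 0.3461835563; d2 = 0.2451674684
phi(d1) = 0.3757391747; exp(-qT) = 1.0000000000; exp(-rT) = 0.9997501312
N(-d2) = 0.4031633821
Rho = -K*T*exp(-rT)*N(-d2) = -21.2900 * 0.0833 * 0.9997501312 * 0.4031633821 = -0.714814

Answer: Rho = -0.714814


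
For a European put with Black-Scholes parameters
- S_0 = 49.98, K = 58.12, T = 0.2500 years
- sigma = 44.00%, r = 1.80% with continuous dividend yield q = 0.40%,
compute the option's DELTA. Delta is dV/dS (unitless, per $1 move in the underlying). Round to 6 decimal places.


d1 = -0.5599405150; d2 = -0.7799405150
phi(d1) = 0.3410571490; exp(-qT) = 0.9990004998; exp(-rT) = 0.9955101098
N(-d1) = 0.7122399937
Delta = -exp(-qT) * N(-d1) = -0.9990004998 * 0.7122399937 = -0.711528

Answer: Delta = -0.711528


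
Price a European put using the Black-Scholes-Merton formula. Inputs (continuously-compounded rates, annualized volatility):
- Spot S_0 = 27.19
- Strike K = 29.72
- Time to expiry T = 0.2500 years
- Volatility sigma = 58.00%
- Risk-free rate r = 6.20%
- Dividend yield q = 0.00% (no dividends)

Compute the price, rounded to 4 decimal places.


d1 = (ln(S/K) + (r - q + 0.5*sigma^2) * T) / (sigma * sqrt(T)) = -0.10834814
d2 = d1 - sigma * sqrt(T) = -0.39834814
exp(-rT) = 0.98461951; exp(-qT) = 1.00000000
P = K * exp(-rT) * N(-d2) - S_0 * exp(-qT) * N(-d1)
N(-d1) = 0.54314023; N(-d2) = 0.65481321
P = 29.7200 * 0.98461951 * 0.65481321 - 27.1900 * 1.00000000 * 0.54314023 = 4.3937

Answer: Price = 4.3937


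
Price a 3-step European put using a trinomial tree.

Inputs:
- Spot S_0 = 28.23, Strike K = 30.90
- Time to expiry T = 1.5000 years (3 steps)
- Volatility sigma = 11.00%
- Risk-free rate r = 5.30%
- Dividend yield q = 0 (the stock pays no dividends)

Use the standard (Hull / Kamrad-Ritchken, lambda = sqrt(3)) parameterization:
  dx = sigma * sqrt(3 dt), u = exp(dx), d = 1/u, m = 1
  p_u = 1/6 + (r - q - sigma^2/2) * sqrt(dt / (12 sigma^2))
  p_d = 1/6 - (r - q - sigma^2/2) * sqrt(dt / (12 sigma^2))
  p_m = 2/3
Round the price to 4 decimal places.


dt = T/N = 0.500000; dx = sigma*sqrt(3*dt) = 0.134722
u = exp(dx) = 1.144219; d = 1/u = 0.873959
p_u = 0.253791, p_m = 0.666667, p_d = 0.079543
Discount per step: exp(-r*dt) = 0.973848
Stock lattice S(k, j) with j the centered position index:
  k=0: S(0,+0) = 28.2300
  k=1: S(1,-1) = 24.6719; S(1,+0) = 28.2300; S(1,+1) = 32.3013
  k=2: S(2,-2) = 21.5622; S(2,-1) = 24.6719; S(2,+0) = 28.2300; S(2,+1) = 32.3013; S(2,+2) = 36.9597
  k=3: S(3,-3) = 18.8445; S(3,-2) = 21.5622; S(3,-1) = 24.6719; S(3,+0) = 28.2300; S(3,+1) = 32.3013; S(3,+2) = 36.9597; S(3,+3) = 42.2900
Terminal payoffs V(N, j) = max(K - S_T, 0):
  V(3,-3) = 12.055531; V(3,-2) = 9.337809; V(3,-1) = 6.228140; V(3,+0) = 2.670000; V(3,+1) = 0.000000; V(3,+2) = 0.000000; V(3,+3) = 0.000000
Backward induction: V(k, j) = exp(-r*dt) * [p_u * V(k+1, j+1) + p_m * V(k+1, j) + p_d * V(k+1, j-1)]
  V(2,-2) = exp(-r*dt) * [p_u*6.228140 + p_m*9.337809 + p_d*12.055531] = 8.535563
  V(2,-1) = exp(-r*dt) * [p_u*2.670000 + p_m*6.228140 + p_d*9.337809] = 5.426739
  V(2,+0) = exp(-r*dt) * [p_u*0.000000 + p_m*2.670000 + p_d*6.228140] = 2.215897
  V(2,+1) = exp(-r*dt) * [p_u*0.000000 + p_m*0.000000 + p_d*2.670000] = 0.206825
  V(2,+2) = exp(-r*dt) * [p_u*0.000000 + p_m*0.000000 + p_d*0.000000] = 0.000000
  V(1,-1) = exp(-r*dt) * [p_u*2.215897 + p_m*5.426739 + p_d*8.535563] = 4.732066
  V(1,+0) = exp(-r*dt) * [p_u*0.206825 + p_m*2.215897 + p_d*5.426739] = 1.910118
  V(1,+1) = exp(-r*dt) * [p_u*0.000000 + p_m*0.206825 + p_d*2.215897] = 0.305927
  V(0,+0) = exp(-r*dt) * [p_u*0.305927 + p_m*1.910118 + p_d*4.732066] = 1.682279

Answer: Price = V(0,0) = 1.6823
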